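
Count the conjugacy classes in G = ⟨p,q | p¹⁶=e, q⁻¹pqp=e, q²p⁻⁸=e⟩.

The conjugacy classes (representative and size) are:
  [e] (size 1), [p] (size 2), [p¹⁴] (size 2), [p³] (size 2), [p¹²] (size 2), [p⁵] (size 2), [p¹⁰] (size 2), [p⁷] (size 2), [p⁸] (size 1), [p⁶q] (size 8), [p³q⁻¹] (size 8).
Class equation: 1 + 2 + 2 + 2 + 2 + 2 + 2 + 2 + 1 + 8 + 8 = 32 = |G|. So G has 11 conjugacy classes.

Answer: 11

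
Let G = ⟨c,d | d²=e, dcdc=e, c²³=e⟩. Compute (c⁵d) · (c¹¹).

Compute (c⁵d) · (c¹¹) by multiplying left to right and reducing via the relations at each step:
  (c⁵d) · c¹¹ = c¹⁷d

Answer: c¹⁷d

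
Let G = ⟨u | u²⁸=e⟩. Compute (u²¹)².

Compute successive powers of (u²¹), reducing at each step:
  (u²¹)²: (u²¹) · u²¹ = u¹⁴

Answer: u¹⁴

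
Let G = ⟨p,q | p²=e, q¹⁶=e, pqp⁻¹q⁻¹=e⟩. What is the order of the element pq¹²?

Compute successive powers until reaching e:
  (pq¹²)¹ = pq¹², (pq¹²)² = q⁸, (pq¹²)³ = pq⁴, (pq¹²)⁴ = e.
The smallest positive k with (pq¹²)ᵏ = e is 4.

Answer: 4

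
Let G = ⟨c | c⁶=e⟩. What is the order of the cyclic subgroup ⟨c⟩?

|⟨c⟩| equals the order of c. Compute successive powers until reaching e:
  c¹ = c, c² = c², c³ = c³, c⁴ = c⁴, c⁵ = c⁵, c⁶ = e.
The smallest positive k with cᵏ = e is 6, so |⟨c⟩| = 6.

Answer: 6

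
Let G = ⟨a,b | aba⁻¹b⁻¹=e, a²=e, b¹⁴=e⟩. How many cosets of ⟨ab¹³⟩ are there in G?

First find ord(ab¹³) by computing successive powers:
  (ab¹³)¹ = ab¹³, (ab¹³)² = b¹², (ab¹³)³ = ab¹¹, (ab¹³)⁴ = b¹⁰, (ab¹³)⁵ = ab⁹, (ab¹³)⁶ = b⁸, (ab¹³)⁷ = ab⁷, (ab¹³)⁸ = b⁶, (ab¹³)⁹ = ab⁵, (ab¹³)¹⁰ = b⁴, (ab¹³)¹¹ = ab³, (ab¹³)¹² = b², (ab¹³)¹³ = ab, (ab¹³)¹⁴ = e.
So |⟨ab¹³⟩| = ord(ab¹³) = 14. With |G| = 28, by Lagrange [G : ⟨ab¹³⟩] = 28/14 = 2.

Answer: 2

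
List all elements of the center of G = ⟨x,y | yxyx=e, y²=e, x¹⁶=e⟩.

An element z ∈ Z(G) iff z commutes with every generator.
For example x⁸ is central: (x⁸)·x = x⁹ = x·(x⁸); (x⁸)·y = x⁸y = y·(x⁸).
Whereas x ∉ Z(G) since x·y = xy ≠ x¹⁵y = y·x.
Checking each of the 32 elements this way gives Z(G) = {e, x⁸}, of order 2.

Answer: {e, x⁸}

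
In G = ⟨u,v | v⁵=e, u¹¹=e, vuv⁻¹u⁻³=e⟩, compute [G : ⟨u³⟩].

First find ord(u³) by computing successive powers:
  (u³)¹ = u³, (u³)² = u⁶, (u³)³ = u⁹, (u³)⁴ = u, (u³)⁵ = u⁴, (u³)⁶ = u⁷, (u³)⁷ = u¹⁰, (u³)⁸ = u², (u³)⁹ = u⁵, (u³)¹⁰ = u⁸, (u³)¹¹ = e.
So |⟨u³⟩| = ord(u³) = 11. With |G| = 55, by Lagrange [G : ⟨u³⟩] = 55/11 = 5.

Answer: 5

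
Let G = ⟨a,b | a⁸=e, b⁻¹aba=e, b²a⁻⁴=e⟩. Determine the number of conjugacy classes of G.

The conjugacy classes (representative and size) are:
  [e] (size 1), [a⁷] (size 2), [a⁶] (size 2), [a³] (size 2), [a⁴] (size 1), [a²b⁻¹] (size 4), [a³b⁻¹] (size 4).
Class equation: 1 + 2 + 2 + 2 + 1 + 4 + 4 = 16 = |G|. So G has 7 conjugacy classes.

Answer: 7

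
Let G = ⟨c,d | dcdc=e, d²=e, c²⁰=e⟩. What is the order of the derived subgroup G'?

G' = [G, G] is generated by all commutators. The generator-pair commutators are: [c, d] = c².
The subgroup they normally generate is {e, c², c⁴, c⁶, c⁸, c¹⁰, c¹², c¹⁴, c¹⁶, c¹⁸}, of order 10.
Check: |G/G'| = 40/10 = 4 is the order of the abelianisation.

Answer: 10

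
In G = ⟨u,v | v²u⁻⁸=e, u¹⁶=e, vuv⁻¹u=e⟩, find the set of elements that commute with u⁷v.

⟨u⁷v⟩ ⊆ C_G(u⁷v) since powers of u⁷v commute with u⁷v; so |C_G(u⁷v)| ≥ |⟨u⁷v⟩| = 4.
By orbit–stabilizer, |C_G(u⁷v)| = |G| / |conj. class of u⁷v| = 32 / 8 = 4.
The 4 elements commuting with u⁷v are {e, u⁸, u⁷v⁻¹, u⁷v}.

Answer: {e, u⁸, u⁷v⁻¹, u⁷v}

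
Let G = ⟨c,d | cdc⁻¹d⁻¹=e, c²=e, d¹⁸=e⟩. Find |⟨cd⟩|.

|⟨cd⟩| equals the order of cd. Compute successive powers until reaching e:
  (cd)¹ = cd, (cd)² = d², (cd)³ = cd³, (cd)⁴ = d⁴, (cd)⁵ = cd⁵, (cd)⁶ = d⁶, (cd)⁷ = cd⁷, (cd)⁸ = d⁸, (cd)⁹ = cd⁹, (cd)¹⁰ = d¹⁰, (cd)¹¹ = cd¹¹, (cd)¹² = d¹², (cd)¹³ = cd¹³, (cd)¹⁴ = d¹⁴, (cd)¹⁵ = cd¹⁵, (cd)¹⁶ = d¹⁶, (cd)¹⁷ = cd¹⁷, (cd)¹⁸ = e.
The smallest positive k with (cd)ᵏ = e is 18, so |⟨cd⟩| = 18.

Answer: 18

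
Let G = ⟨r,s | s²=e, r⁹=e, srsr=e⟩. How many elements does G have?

Enumerate words in the generators, reducing via the relations: the distinct elements are
  {e, r, s, rs, r², r³, r⁴, r⁵, r⁶, r⁷, r⁸, r²s, r³s, r⁴s, r⁵s, r⁶s, r⁷s, r⁸s}.
No further products give new elements, so |G| = 18.

Answer: 18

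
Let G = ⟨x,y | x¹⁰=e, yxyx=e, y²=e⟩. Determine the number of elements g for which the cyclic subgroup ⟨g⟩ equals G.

⟨g⟩ = G would require ord(g) = |G| = 20, but the maximum element order in G is 10 < 20. So G is not cyclic and no single element generates it: the count is 0.

Answer: 0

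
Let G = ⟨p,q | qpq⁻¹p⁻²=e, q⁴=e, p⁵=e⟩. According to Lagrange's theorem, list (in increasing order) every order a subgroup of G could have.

|G| = 20 = 2² · 5. By Lagrange's theorem the order of any subgroup divides 20; the divisors of 20 are 1, 2, 4, 5, 10, 20.

Answer: 1, 2, 4, 5, 10, 20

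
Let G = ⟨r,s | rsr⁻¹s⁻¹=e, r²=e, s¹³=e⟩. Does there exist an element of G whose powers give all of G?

|G| = 26. The element rs has order 26 (its powers give 26 distinct elements), so ⟨rs⟩ = G and G is cyclic.

Answer: Yes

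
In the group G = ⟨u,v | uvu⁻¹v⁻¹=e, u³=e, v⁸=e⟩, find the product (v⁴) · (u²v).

Compute (v⁴) · (u²v) by multiplying left to right and reducing via the relations at each step:
  (v⁴) · u² = u²v⁴
  (u²v⁴) · v = u²v⁵

Answer: u²v⁵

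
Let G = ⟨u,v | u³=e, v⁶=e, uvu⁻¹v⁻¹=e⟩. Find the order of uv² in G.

Compute successive powers until reaching e:
  (uv²)¹ = uv², (uv²)² = u²v⁴, (uv²)³ = e.
The smallest positive k with (uv²)ᵏ = e is 3.

Answer: 3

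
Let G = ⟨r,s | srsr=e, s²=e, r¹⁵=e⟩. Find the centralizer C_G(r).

⟨r⟩ ⊆ C_G(r) since powers of r commute with r; so |C_G(r)| ≥ |⟨r⟩| = 15.
By orbit–stabilizer, |C_G(r)| = |G| / |conj. class of r| = 30 / 2 = 15.
The 15 elements commuting with r are {e, r, r², r³, r⁴, r⁵, r⁶, r⁷, r⁸, r⁹, r¹⁰, r¹¹, r¹², r¹³, r¹⁴}.

Answer: {e, r, r², r³, r⁴, r⁵, r⁶, r⁷, r⁸, r⁹, r¹⁰, r¹¹, r¹², r¹³, r¹⁴}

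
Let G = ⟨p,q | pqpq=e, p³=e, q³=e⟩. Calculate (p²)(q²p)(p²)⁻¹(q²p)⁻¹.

[(p²), (q²p)] = (p²)·(q²p)·(p²)⁻¹·(q²p)⁻¹.
  (p²) · (q²p) = qp²
  (qp²) · p = q
  q · (p²q) = pq²p

Answer: pq²p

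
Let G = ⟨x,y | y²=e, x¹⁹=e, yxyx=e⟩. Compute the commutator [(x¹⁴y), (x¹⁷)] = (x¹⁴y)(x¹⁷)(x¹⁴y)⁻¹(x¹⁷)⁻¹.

[(x¹⁴y), (x¹⁷)] = (x¹⁴y)·(x¹⁷)·(x¹⁴y)⁻¹·(x¹⁷)⁻¹.
  (x¹⁴y) · (x¹⁷) = x¹⁶y
  (x¹⁶y) · (x¹⁴y) = x²
  (x²) · (x²) = x⁴

Answer: x⁴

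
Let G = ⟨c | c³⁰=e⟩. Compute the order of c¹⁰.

Compute successive powers until reaching e:
  (c¹⁰)¹ = c¹⁰, (c¹⁰)² = c²⁰, (c¹⁰)³ = e.
The smallest positive k with (c¹⁰)ᵏ = e is 3.

Answer: 3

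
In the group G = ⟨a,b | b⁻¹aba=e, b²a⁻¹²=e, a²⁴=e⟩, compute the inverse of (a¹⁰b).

The order of (a¹⁰b) is 4 (smallest k with (a¹⁰b)ᵏ = e), so (a¹⁰b)⁻¹ = (a¹⁰b)³ = a¹⁰b⁻¹.
Check: (a¹⁰b) · (a¹⁰b⁻¹) → (a¹⁰b) · a¹⁰ = b;   b · b⁻¹ = e, giving e as required.

Answer: a¹⁰b⁻¹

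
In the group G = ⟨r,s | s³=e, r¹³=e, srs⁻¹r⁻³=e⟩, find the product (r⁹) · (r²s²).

Compute (r⁹) · (r²s²) by multiplying left to right and reducing via the relations at each step:
  (r⁹) · r² = r¹¹
  (r¹¹) · s² = r¹¹s²

Answer: r¹¹s²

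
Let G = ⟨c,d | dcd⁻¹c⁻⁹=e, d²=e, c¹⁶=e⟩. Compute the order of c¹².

Compute successive powers until reaching e:
  (c¹²)¹ = c¹², (c¹²)² = c⁸, (c¹²)³ = c⁴, (c¹²)⁴ = e.
The smallest positive k with (c¹²)ᵏ = e is 4.

Answer: 4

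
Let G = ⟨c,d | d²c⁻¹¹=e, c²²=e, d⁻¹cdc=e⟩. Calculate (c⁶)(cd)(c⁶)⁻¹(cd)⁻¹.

[(c⁶), (cd)] = (c⁶)·(cd)·(c⁶)⁻¹·(cd)⁻¹.
  (c⁶) · (cd) = c⁷d
  (c⁷d) · (c¹⁶) = c²d⁻¹
  (c²d⁻¹) · (cd⁻¹) = c¹²

Answer: c¹²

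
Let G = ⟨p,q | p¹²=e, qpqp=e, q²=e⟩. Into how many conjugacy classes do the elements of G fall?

The conjugacy classes (representative and size) are:
  [e] (size 1), [p¹¹] (size 2), [p²] (size 2), [p⁹] (size 2), [p⁴] (size 2), [p⁵] (size 2), [p⁶] (size 1), [q] (size 6), [pq] (size 6).
Class equation: 1 + 2 + 2 + 2 + 2 + 2 + 1 + 6 + 6 = 24 = |G|. So G has 9 conjugacy classes.

Answer: 9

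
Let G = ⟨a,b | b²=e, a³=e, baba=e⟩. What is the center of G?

An element z ∈ Z(G) iff z commutes with every generator.
For example e is central: e·a = a = a·e; e·b = b = b·e.
Whereas a ∉ Z(G) since a·b = ab ≠ a²b = b·a.
Checking each of the 6 elements this way gives Z(G) = {e}, of order 1.

Answer: {e}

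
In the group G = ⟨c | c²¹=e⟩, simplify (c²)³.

Compute successive powers of (c²), reducing at each step:
  (c²)²: (c²) · c² = c⁴
  (c²)³: (c⁴) · c² = c⁶

Answer: c⁶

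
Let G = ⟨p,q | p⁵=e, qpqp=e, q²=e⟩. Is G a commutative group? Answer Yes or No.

p·q = pq but q·p = p⁴q, so p·q ≠ q·p and G is not abelian.

Answer: No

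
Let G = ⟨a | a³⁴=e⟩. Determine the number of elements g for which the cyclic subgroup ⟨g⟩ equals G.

G is cyclic of order 34. An element generates G iff its order is 34, and a cyclic group of order 34 has exactly φ(34) = 16 such elements.

Answer: 16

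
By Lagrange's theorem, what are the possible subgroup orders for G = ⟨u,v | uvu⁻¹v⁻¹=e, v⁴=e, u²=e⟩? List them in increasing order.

|G| = 8 = 2³. By Lagrange's theorem the order of any subgroup divides 8; the divisors of 8 are 1, 2, 4, 8.

Answer: 1, 2, 4, 8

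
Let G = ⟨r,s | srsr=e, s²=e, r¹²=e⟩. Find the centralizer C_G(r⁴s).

⟨r⁴s⟩ ⊆ C_G(r⁴s) since powers of r⁴s commute with r⁴s; so |C_G(r⁴s)| ≥ |⟨r⁴s⟩| = 2.
By orbit–stabilizer, |C_G(r⁴s)| = |G| / |conj. class of r⁴s| = 24 / 6 = 4.
The 4 elements commuting with r⁴s are {e, r⁶, r⁴s, r¹⁰s}.

Answer: {e, r⁶, r⁴s, r¹⁰s}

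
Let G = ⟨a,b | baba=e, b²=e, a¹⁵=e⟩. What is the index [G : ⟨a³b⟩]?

First find ord(a³b) by computing successive powers:
  (a³b)¹ = a³b, (a³b)² = e.
So |⟨a³b⟩| = ord(a³b) = 2. With |G| = 30, by Lagrange [G : ⟨a³b⟩] = 30/2 = 15.

Answer: 15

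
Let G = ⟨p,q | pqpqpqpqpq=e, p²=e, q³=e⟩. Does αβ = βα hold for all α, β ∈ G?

p·q = pq but q·p = qp, so p·q ≠ q·p and G is not abelian.

Answer: No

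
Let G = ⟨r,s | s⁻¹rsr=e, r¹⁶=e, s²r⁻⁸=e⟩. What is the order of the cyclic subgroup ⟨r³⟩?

|⟨r³⟩| equals the order of r³. Compute successive powers until reaching e:
  (r³)¹ = r³, (r³)² = r⁶, (r³)³ = r⁹, (r³)⁴ = r¹², (r³)⁵ = r¹⁵, (r³)⁶ = r², (r³)⁷ = r⁵, (r³)⁸ = r⁸, (r³)⁹ = r¹¹, (r³)¹⁰ = r¹⁴, (r³)¹¹ = r, (r³)¹² = r⁴, (r³)¹³ = r⁷, (r³)¹⁴ = r¹⁰, (r³)¹⁵ = r¹³, (r³)¹⁶ = e.
The smallest positive k with (r³)ᵏ = e is 16, so |⟨r³⟩| = 16.

Answer: 16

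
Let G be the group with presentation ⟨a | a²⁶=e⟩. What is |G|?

G is generated by a single element, so G is cyclic. The relator gives a²⁶ = e and no smaller power is forced to be e, so the 26 powers {a, e, a², a³, a⁴, a⁵, a⁶, a⁷, a⁸, a⁹, a²², a²³, a²¹, a²⁰, a²⁴, a²⁵, a¹², a¹³, a¹¹, a¹⁰, a¹⁴, a¹⁵, a¹⁶, a¹⁷, a¹⁸, a¹⁹} are distinct. Hence |G| = 26.

Answer: 26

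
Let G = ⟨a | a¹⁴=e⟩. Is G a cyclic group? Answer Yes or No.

|G| = 14. The element a has order 14 (its powers give 14 distinct elements), so ⟨a⟩ = G and G is cyclic.

Answer: Yes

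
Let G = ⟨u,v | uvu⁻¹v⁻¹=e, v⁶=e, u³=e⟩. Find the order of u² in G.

Compute successive powers until reaching e:
  (u²)¹ = u², (u²)² = u, (u²)³ = e.
The smallest positive k with (u²)ᵏ = e is 3.

Answer: 3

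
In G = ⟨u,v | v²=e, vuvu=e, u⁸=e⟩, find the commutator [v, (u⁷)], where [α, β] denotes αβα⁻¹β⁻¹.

[v, (u⁷)] = v·(u⁷)·v⁻¹·(u⁷)⁻¹.
  v · (u⁷) = uv
  (uv) · v = u
  u · u = u²

Answer: u²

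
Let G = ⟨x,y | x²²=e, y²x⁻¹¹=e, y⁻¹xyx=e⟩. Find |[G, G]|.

G' = [G, G] is generated by all commutators. The generator-pair commutators are: [x, y] = x².
The subgroup they normally generate is {e, x², x⁴, x⁶, x⁸, x¹⁰, x¹², x¹⁴, x¹⁶, x¹⁸, x²⁰}, of order 11.
Check: |G/G'| = 44/11 = 4 is the order of the abelianisation.

Answer: 11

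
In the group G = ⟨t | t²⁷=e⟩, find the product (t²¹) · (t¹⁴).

Compute (t²¹) · (t¹⁴) by multiplying left to right and reducing via the relations at each step:
  (t²¹) · t¹⁴ = t⁸

Answer: t⁸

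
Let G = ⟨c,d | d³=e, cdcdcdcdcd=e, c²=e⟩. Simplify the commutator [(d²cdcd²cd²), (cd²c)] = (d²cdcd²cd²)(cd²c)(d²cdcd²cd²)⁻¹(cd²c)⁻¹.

[(d²cdcd²cd²), (cd²c)] = (d²cdcd²cd²)·(cd²c)·(d²cdcd²cd²)⁻¹·(cd²c)⁻¹.
  (d²cdcd²cd²) · (cd²c) = d²cd²cd
  (d²cd²cd) · (dcdcd²cd) = cd²cdcd²
  (cd²cdcd²) · (cdc) = cd²cdcd²cdc

Answer: cd²cdcd²cdc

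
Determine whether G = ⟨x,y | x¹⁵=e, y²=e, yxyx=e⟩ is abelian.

x·y = xy but y·x = x¹⁴y, so x·y ≠ y·x and G is not abelian.

Answer: No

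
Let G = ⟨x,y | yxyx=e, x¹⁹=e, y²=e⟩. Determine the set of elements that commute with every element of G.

An element z ∈ Z(G) iff z commutes with every generator.
For example e is central: e·x = x = x·e; e·y = y = y·e.
Whereas x ∉ Z(G) since x·y = xy ≠ x¹⁸y = y·x.
Checking each of the 38 elements this way gives Z(G) = {e}, of order 1.

Answer: {e}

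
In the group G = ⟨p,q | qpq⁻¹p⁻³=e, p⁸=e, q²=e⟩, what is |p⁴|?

Compute successive powers until reaching e:
  (p⁴)¹ = p⁴, (p⁴)² = e.
The smallest positive k with (p⁴)ᵏ = e is 2.

Answer: 2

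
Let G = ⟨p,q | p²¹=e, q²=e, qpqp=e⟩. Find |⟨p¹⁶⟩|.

|⟨p¹⁶⟩| equals the order of p¹⁶. Compute successive powers until reaching e:
  (p¹⁶)¹ = p¹⁶, (p¹⁶)² = p¹¹, (p¹⁶)³ = p⁶, (p¹⁶)⁴ = p, (p¹⁶)⁵ = p¹⁷, (p¹⁶)⁶ = p¹², (p¹⁶)⁷ = p⁷, (p¹⁶)⁸ = p², (p¹⁶)⁹ = p¹⁸, (p¹⁶)¹⁰ = p¹³, (p¹⁶)¹¹ = p⁸, (p¹⁶)¹² = p³, (p¹⁶)¹³ = p¹⁹, (p¹⁶)¹⁴ = p¹⁴, (p¹⁶)¹⁵ = p⁹, (p¹⁶)¹⁶ = p⁴, (p¹⁶)¹⁷ = p²⁰, (p¹⁶)¹⁸ = p¹⁵, (p¹⁶)¹⁹ = p¹⁰, (p¹⁶)²⁰ = p⁵, (p¹⁶)²¹ = e.
The smallest positive k with (p¹⁶)ᵏ = e is 21, so |⟨p¹⁶⟩| = 21.

Answer: 21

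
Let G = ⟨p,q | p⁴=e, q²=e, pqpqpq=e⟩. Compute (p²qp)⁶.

Compute successive powers of (p²qp), reducing at each step:
  (p²qp)²: (p²qp) · p² = p²qp³;   (p²qp³) · q = p³qp;   (p³qp) · p = p³qp²
  (p²qp)³: (p³qp²) · p² = p³q;   (p³q) · q = p³;   (p³) · p = e
  (p²qp)⁴: e · p² = p²;   (p²) · q = p²q;   (p²q) · p = p²qp
  (p²qp)⁵: (p²qp) · p² = p²qp³;   (p²qp³) · q = p³qp;   (p³qp) · p = p³qp²
  (p²qp)⁶: (p³qp²) · p² = p³q;   (p³q) · q = p³;   (p³) · p = e

Answer: e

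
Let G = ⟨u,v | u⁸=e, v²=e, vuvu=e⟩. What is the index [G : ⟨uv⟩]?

First find ord(uv) by computing successive powers:
  (uv)¹ = uv, (uv)² = e.
So |⟨uv⟩| = ord(uv) = 2. With |G| = 16, by Lagrange [G : ⟨uv⟩] = 16/2 = 8.

Answer: 8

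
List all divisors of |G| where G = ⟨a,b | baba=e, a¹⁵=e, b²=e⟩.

|G| = 30 = 2 · 3 · 5. By Lagrange's theorem the order of any subgroup divides 30; the divisors of 30 are 1, 2, 3, 5, 6, 10, 15, 30.

Answer: 1, 2, 3, 5, 6, 10, 15, 30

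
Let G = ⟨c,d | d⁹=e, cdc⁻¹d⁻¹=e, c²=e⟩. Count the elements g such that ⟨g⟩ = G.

G is cyclic of order 18. An element generates G iff its order is 18, and a cyclic group of order 18 has exactly φ(18) = 6 such elements.

Answer: 6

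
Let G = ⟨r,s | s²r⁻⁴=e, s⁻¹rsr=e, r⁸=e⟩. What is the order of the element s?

Compute successive powers until reaching e:
  s¹ = s, s² = r⁴, s³ = s⁻¹, s⁴ = e.
The smallest positive k with sᵏ = e is 4.

Answer: 4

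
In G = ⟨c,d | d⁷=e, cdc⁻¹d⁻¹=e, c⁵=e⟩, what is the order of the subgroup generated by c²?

|⟨c²⟩| equals the order of c². Compute successive powers until reaching e:
  (c²)¹ = c², (c²)² = c⁴, (c²)³ = c, (c²)⁴ = c³, (c²)⁵ = e.
The smallest positive k with (c²)ᵏ = e is 5, so |⟨c²⟩| = 5.

Answer: 5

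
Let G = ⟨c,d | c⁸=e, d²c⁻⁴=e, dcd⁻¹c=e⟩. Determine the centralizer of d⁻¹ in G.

⟨d⁻¹⟩ ⊆ C_G(d⁻¹) since powers of d⁻¹ commute with d⁻¹; so |C_G(d⁻¹)| ≥ |⟨d⁻¹⟩| = 4.
By orbit–stabilizer, |C_G(d⁻¹)| = |G| / |conj. class of d⁻¹| = 16 / 4 = 4.
The 4 elements commuting with d⁻¹ are {e, c⁴, d, d⁻¹}.

Answer: {e, c⁴, d, d⁻¹}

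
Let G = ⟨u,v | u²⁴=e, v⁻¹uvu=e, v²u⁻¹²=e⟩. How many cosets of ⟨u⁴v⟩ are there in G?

First find ord(u⁴v) by computing successive powers:
  (u⁴v)¹ = u⁴v, (u⁴v)² = u¹², (u⁴v)³ = u⁴v⁻¹, (u⁴v)⁴ = e.
So |⟨u⁴v⟩| = ord(u⁴v) = 4. With |G| = 48, by Lagrange [G : ⟨u⁴v⟩] = 48/4 = 12.

Answer: 12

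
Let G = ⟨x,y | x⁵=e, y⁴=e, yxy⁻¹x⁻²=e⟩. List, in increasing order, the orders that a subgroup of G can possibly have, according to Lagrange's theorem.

|G| = 20 = 2² · 5. By Lagrange's theorem the order of any subgroup divides 20; the divisors of 20 are 1, 2, 4, 5, 10, 20.

Answer: 1, 2, 4, 5, 10, 20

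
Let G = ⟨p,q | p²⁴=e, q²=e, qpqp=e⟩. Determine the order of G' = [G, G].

G' = [G, G] is generated by all commutators. The generator-pair commutators are: [p, q] = p².
The subgroup they normally generate is {e, p², p⁴, p⁶, p⁸, p¹⁰, p¹², p¹⁴, p¹⁶, p¹⁸, p²⁰, p²²}, of order 12.
Check: |G/G'| = 48/12 = 4 is the order of the abelianisation.

Answer: 12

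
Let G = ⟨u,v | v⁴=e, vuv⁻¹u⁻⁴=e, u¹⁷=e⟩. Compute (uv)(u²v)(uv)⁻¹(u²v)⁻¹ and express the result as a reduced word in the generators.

[(uv), (u²v)] = (uv)·(u²v)·(uv)⁻¹·(u²v)⁻¹.
  (uv) · (u²v) = u⁹v²
  (u⁹v²) · (u⁴v³) = u⁵v
  (u⁵v) · (u⁸v³) = u³

Answer: u³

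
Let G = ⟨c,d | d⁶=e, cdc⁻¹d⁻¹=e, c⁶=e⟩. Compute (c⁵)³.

Compute successive powers of (c⁵), reducing at each step:
  (c⁵)²: (c⁵) · c⁵ = c⁴
  (c⁵)³: (c⁴) · c⁵ = c³

Answer: c³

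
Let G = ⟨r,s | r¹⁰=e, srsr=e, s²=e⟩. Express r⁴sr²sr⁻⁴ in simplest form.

Multiply left to right, reducing at each step:
  (r⁴) · s = r⁴s
  (r⁴s) · r² = r²s
  (r²s) · s = r²
  (r²) · r⁻⁴ = r⁸

Answer: r⁸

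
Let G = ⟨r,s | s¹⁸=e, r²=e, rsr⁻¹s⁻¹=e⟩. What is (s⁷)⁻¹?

The order of (s⁷) is 18 (smallest k with (s⁷)ᵏ = e), so (s⁷)⁻¹ = (s⁷)¹⁷ = s¹¹.
Check: (s⁷) · (s¹¹) → (s⁷) · s¹¹ = e, giving e as required.

Answer: s¹¹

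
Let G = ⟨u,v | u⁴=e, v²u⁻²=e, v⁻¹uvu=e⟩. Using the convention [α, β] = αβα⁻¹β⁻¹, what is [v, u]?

[v, u] = v·u·v⁻¹·u⁻¹.
  v · u = uv⁻¹
  (uv⁻¹) · (v⁻¹) = u³
  (u³) · (u³) = u²

Answer: u²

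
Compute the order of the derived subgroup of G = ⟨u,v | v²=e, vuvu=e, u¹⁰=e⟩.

G' = [G, G] is generated by all commutators. The generator-pair commutators are: [u, v] = u².
The subgroup they normally generate is {e, u², u⁴, u⁶, u⁸}, of order 5.
Check: |G/G'| = 20/5 = 4 is the order of the abelianisation.

Answer: 5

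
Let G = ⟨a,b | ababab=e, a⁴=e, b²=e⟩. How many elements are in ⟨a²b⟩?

|⟨a²b⟩| equals the order of a²b. Compute successive powers until reaching e:
  (a²b)¹ = a²b, (a²b)² = a²ba²b, (a²b)³ = ba², (a²b)⁴ = e.
The smallest positive k with (a²b)ᵏ = e is 4, so |⟨a²b⟩| = 4.

Answer: 4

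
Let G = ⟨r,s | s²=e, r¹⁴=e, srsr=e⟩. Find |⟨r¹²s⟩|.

|⟨r¹²s⟩| equals the order of r¹²s. Compute successive powers until reaching e:
  (r¹²s)¹ = r¹²s, (r¹²s)² = e.
The smallest positive k with (r¹²s)ᵏ = e is 2, so |⟨r¹²s⟩| = 2.

Answer: 2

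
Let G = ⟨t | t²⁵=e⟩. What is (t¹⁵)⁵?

Compute successive powers of (t¹⁵), reducing at each step:
  (t¹⁵)²: (t¹⁵) · t¹⁵ = t⁵
  (t¹⁵)³: (t⁵) · t¹⁵ = t²⁰
  (t¹⁵)⁴: (t²⁰) · t¹⁵ = t¹⁰
  (t¹⁵)⁵: (t¹⁰) · t¹⁵ = e

Answer: e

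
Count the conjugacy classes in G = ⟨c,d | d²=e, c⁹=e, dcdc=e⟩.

The conjugacy classes (representative and size) are:
  [e] (size 1), [c⁸] (size 2), [c⁷] (size 2), [c⁶] (size 2), [c⁵] (size 2), [c⁴d] (size 9).
Class equation: 1 + 2 + 2 + 2 + 2 + 9 = 18 = |G|. So G has 6 conjugacy classes.

Answer: 6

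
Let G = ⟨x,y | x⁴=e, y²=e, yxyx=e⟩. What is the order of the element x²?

Compute successive powers until reaching e:
  (x²)¹ = x², (x²)² = e.
The smallest positive k with (x²)ᵏ = e is 2.

Answer: 2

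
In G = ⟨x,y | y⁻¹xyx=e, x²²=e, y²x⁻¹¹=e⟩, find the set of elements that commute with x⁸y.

⟨x⁸y⟩ ⊆ C_G(x⁸y) since powers of x⁸y commute with x⁸y; so |C_G(x⁸y)| ≥ |⟨x⁸y⟩| = 4.
By orbit–stabilizer, |C_G(x⁸y)| = |G| / |conj. class of x⁸y| = 44 / 11 = 4.
The 4 elements commuting with x⁸y are {e, x¹¹, x⁸y, x⁸y⁻¹}.

Answer: {e, x¹¹, x⁸y, x⁸y⁻¹}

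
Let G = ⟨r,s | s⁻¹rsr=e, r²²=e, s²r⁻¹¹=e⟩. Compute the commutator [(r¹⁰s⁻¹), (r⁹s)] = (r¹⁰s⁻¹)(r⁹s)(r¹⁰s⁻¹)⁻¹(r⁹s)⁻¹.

[(r¹⁰s⁻¹), (r⁹s)] = (r¹⁰s⁻¹)·(r⁹s)·(r¹⁰s⁻¹)⁻¹·(r⁹s)⁻¹.
  (r¹⁰s⁻¹) · (r⁹s) = r
  r · (r¹⁰s) = s⁻¹
  (s⁻¹) · (r⁹s⁻¹) = r²

Answer: r²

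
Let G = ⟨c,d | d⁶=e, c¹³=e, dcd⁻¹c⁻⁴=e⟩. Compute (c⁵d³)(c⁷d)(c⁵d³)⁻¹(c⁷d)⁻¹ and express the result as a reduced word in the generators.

[(c⁵d³), (c⁷d)] = (c⁵d³)·(c⁷d)·(c⁵d³)⁻¹·(c⁷d)⁻¹.
  (c⁵d³) · (c⁷d) = c¹¹d⁴
  (c¹¹d⁴) · (c⁵d³) = c⁴d
  (c⁴d) · (c⁸d⁵) = c¹⁰

Answer: c¹⁰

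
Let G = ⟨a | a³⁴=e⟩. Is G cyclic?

|G| = 34. The element a has order 34 (its powers give 34 distinct elements), so ⟨a⟩ = G and G is cyclic.

Answer: Yes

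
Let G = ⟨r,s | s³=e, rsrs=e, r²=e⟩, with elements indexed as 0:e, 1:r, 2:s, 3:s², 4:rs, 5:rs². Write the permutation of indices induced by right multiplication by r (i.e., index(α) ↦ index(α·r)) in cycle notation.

(0 1)(2 5)(3 4)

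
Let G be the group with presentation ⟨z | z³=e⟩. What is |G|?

G is generated by a single element, so G is cyclic. The relator gives z³ = e and no smaller power is forced to be e, so the 3 powers {e, z, z²} are distinct. Hence |G| = 3.

Answer: 3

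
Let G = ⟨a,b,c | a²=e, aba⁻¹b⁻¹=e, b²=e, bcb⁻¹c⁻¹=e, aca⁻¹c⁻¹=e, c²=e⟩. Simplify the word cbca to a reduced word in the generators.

Multiply left to right, reducing at each step:
  c · b = bc
  (bc) · c = b
  b · a = ab

Answer: ab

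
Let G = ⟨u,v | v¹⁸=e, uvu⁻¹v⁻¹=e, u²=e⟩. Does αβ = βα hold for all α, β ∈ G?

Each pair of generators commutes: u·v = uv = v·u. Since the generators pairwise commute, every element of G commutes with every other, so G is abelian.

Answer: Yes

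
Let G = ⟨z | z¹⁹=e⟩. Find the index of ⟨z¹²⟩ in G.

First find ord(z¹²) by computing successive powers:
  (z¹²)¹ = z¹², (z¹²)² = z⁵, (z¹²)³ = z¹⁷, (z¹²)⁴ = z¹⁰, (z¹²)⁵ = z³, (z¹²)⁶ = z¹⁵, (z¹²)⁷ = z⁸, (z¹²)⁸ = z, (z¹²)⁹ = z¹³, (z¹²)¹⁰ = z⁶, (z¹²)¹¹ = z¹⁸, (z¹²)¹² = z¹¹, (z¹²)¹³ = z⁴, (z¹²)¹⁴ = z¹⁶, (z¹²)¹⁵ = z⁹, (z¹²)¹⁶ = z², (z¹²)¹⁷ = z¹⁴, (z¹²)¹⁸ = z⁷, (z¹²)¹⁹ = e.
So |⟨z¹²⟩| = ord(z¹²) = 19. With |G| = 19, by Lagrange [G : ⟨z¹²⟩] = 19/19 = 1.

Answer: 1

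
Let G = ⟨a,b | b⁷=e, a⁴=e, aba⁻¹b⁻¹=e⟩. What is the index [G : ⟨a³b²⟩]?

First find ord(a³b²) by computing successive powers:
  (a³b²)¹ = a³b², (a³b²)² = a²b⁴, (a³b²)³ = ab⁶, (a³b²)⁴ = b, (a³b²)⁵ = a³b³, (a³b²)⁶ = a²b⁵, (a³b²)⁷ = a, (a³b²)⁸ = b², (a³b²)⁹ = a³b⁴, (a³b²)¹⁰ = a²b⁶, (a³b²)¹¹ = ab, (a³b²)¹² = b³, (a³b²)¹³ = a³b⁵, (a³b²)¹⁴ = a², (a³b²)¹⁵ = ab², (a³b²)¹⁶ = b⁴, (a³b²)¹⁷ = a³b⁶, (a³b²)¹⁸ = a²b, (a³b²)¹⁹ = ab³, (a³b²)²⁰ = b⁵, (a³b²)²¹ = a³, (a³b²)²² = a²b², (a³b²)²³ = ab⁴, (a³b²)²⁴ = b⁶, (a³b²)²⁵ = a³b, (a³b²)²⁶ = a²b³, (a³b²)²⁷ = ab⁵, (a³b²)²⁸ = e.
So |⟨a³b²⟩| = ord(a³b²) = 28. With |G| = 28, by Lagrange [G : ⟨a³b²⟩] = 28/28 = 1.

Answer: 1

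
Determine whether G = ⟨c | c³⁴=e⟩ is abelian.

G has a single generator, so G is cyclic and hence abelian.

Answer: Yes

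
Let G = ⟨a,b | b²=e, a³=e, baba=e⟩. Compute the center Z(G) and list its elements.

An element z ∈ Z(G) iff z commutes with every generator.
For example e is central: e·a = a = a·e; e·b = b = b·e.
Whereas a ∉ Z(G) since a·b = ab ≠ a²b = b·a.
Checking each of the 6 elements this way gives Z(G) = {e}, of order 1.

Answer: {e}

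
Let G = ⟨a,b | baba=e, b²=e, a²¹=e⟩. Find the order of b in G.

Compute successive powers until reaching e:
  b¹ = b, b² = e.
The smallest positive k with bᵏ = e is 2.

Answer: 2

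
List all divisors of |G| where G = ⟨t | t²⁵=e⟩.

|G| = 25 = 5². By Lagrange's theorem the order of any subgroup divides 25; the divisors of 25 are 1, 5, 25.

Answer: 1, 5, 25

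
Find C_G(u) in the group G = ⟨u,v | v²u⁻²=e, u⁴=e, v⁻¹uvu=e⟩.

⟨u⟩ ⊆ C_G(u) since powers of u commute with u; so |C_G(u)| ≥ |⟨u⟩| = 4.
By orbit–stabilizer, |C_G(u)| = |G| / |conj. class of u| = 8 / 2 = 4.
The 4 elements commuting with u are {e, u, u², u³}.

Answer: {e, u, u², u³}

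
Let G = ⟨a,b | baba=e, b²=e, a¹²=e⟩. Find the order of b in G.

Compute successive powers until reaching e:
  b¹ = b, b² = e.
The smallest positive k with bᵏ = e is 2.

Answer: 2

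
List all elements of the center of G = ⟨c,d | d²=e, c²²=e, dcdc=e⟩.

An element z ∈ Z(G) iff z commutes with every generator.
For example c¹¹ is central: (c¹¹)·c = c¹² = c·(c¹¹); (c¹¹)·d = c¹¹d = d·(c¹¹).
Whereas c ∉ Z(G) since c·d = cd ≠ c²¹d = d·c.
Checking each of the 44 elements this way gives Z(G) = {e, c¹¹}, of order 2.

Answer: {e, c¹¹}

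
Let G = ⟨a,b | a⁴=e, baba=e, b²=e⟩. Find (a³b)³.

Compute successive powers of (a³b), reducing at each step:
  (a³b)²: (a³b) · a³ = b;   b · b = e
  (a³b)³: e · a³ = a³;   (a³) · b = a³b

Answer: a³b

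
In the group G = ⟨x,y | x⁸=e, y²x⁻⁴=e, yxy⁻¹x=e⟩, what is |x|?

Compute successive powers until reaching e:
  x¹ = x, x² = x², x³ = x³, x⁴ = x⁴, x⁵ = x⁵, x⁶ = x⁶, x⁷ = x⁷, x⁸ = e.
The smallest positive k with xᵏ = e is 8.

Answer: 8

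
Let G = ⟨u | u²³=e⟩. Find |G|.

G is generated by a single element, so G is cyclic. The relator gives u²³ = e and no smaller power is forced to be e, so the 23 powers {e, u, u², u³, u⁴, u⁵, u⁶, u⁷, u⁸, u⁹, u²², u²¹, u²⁰, u¹², u¹³, u¹¹, u¹⁰, u¹⁴, u¹⁵, u¹⁶, u¹⁷, u¹⁸, u¹⁹} are distinct. Hence |G| = 23.

Answer: 23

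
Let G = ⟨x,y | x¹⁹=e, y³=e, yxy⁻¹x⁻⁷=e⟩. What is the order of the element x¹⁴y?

Compute successive powers until reaching e:
  (x¹⁴y)¹ = x¹⁴y, (x¹⁴y)² = x¹⁷y², (x¹⁴y)³ = e.
The smallest positive k with (x¹⁴y)ᵏ = e is 3.

Answer: 3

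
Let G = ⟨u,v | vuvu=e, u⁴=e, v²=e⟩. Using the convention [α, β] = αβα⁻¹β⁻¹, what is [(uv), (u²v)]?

[(uv), (u²v)] = (uv)·(u²v)·(uv)⁻¹·(u²v)⁻¹.
  (uv) · (u²v) = u³
  (u³) · (uv) = v
  v · (u²v) = u²

Answer: u²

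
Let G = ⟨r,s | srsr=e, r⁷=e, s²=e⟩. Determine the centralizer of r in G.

⟨r⟩ ⊆ C_G(r) since powers of r commute with r; so |C_G(r)| ≥ |⟨r⟩| = 7.
By orbit–stabilizer, |C_G(r)| = |G| / |conj. class of r| = 14 / 2 = 7.
The 7 elements commuting with r are {e, r, r², r³, r⁴, r⁵, r⁶}.

Answer: {e, r, r², r³, r⁴, r⁵, r⁶}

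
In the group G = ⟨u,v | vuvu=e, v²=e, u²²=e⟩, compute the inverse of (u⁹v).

The order of (u⁹v) is 2 (smallest k with (u⁹v)ᵏ = e), so (u⁹v)⁻¹ = (u⁹v)¹ = u⁹v.
Check: (u⁹v) · (u⁹v) → (u⁹v) · u⁹ = v;   v · v = e, giving e as required.

Answer: u⁹v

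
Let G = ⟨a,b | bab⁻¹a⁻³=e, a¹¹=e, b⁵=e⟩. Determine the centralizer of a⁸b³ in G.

⟨a⁸b³⟩ ⊆ C_G(a⁸b³) since powers of a⁸b³ commute with a⁸b³; so |C_G(a⁸b³)| ≥ |⟨a⁸b³⟩| = 5.
By orbit–stabilizer, |C_G(a⁸b³)| = |G| / |conj. class of a⁸b³| = 55 / 11 = 5.
The 5 elements commuting with a⁸b³ are {e, a⁴b, a⁵b², a⁶b⁴, a⁸b³}.

Answer: {e, a⁴b, a⁵b², a⁶b⁴, a⁸b³}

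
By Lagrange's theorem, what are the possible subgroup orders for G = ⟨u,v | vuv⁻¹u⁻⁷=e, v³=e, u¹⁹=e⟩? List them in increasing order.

|G| = 57 = 3 · 19. By Lagrange's theorem the order of any subgroup divides 57; the divisors of 57 are 1, 3, 19, 57.

Answer: 1, 3, 19, 57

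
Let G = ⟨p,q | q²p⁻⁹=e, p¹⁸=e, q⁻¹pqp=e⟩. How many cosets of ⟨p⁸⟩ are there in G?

First find ord(p⁸) by computing successive powers:
  (p⁸)¹ = p⁸, (p⁸)² = p¹⁶, (p⁸)³ = p⁶, (p⁸)⁴ = p¹⁴, (p⁸)⁵ = p⁴, (p⁸)⁶ = p¹², (p⁸)⁷ = p², (p⁸)⁸ = p¹⁰, (p⁸)⁹ = e.
So |⟨p⁸⟩| = ord(p⁸) = 9. With |G| = 36, by Lagrange [G : ⟨p⁸⟩] = 36/9 = 4.

Answer: 4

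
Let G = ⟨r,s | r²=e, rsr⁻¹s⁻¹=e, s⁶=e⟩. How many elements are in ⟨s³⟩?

|⟨s³⟩| equals the order of s³. Compute successive powers until reaching e:
  (s³)¹ = s³, (s³)² = e.
The smallest positive k with (s³)ᵏ = e is 2, so |⟨s³⟩| = 2.

Answer: 2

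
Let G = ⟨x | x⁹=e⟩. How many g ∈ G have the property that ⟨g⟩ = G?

G is cyclic of order 9. An element generates G iff its order is 9, and a cyclic group of order 9 has exactly φ(9) = 6 such elements.

Answer: 6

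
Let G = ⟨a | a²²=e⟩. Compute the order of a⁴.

Compute successive powers until reaching e:
  (a⁴)¹ = a⁴, (a⁴)² = a⁸, (a⁴)³ = a¹², (a⁴)⁴ = a¹⁶, (a⁴)⁵ = a²⁰, (a⁴)⁶ = a², (a⁴)⁷ = a⁶, (a⁴)⁸ = a¹⁰, (a⁴)⁹ = a¹⁴, (a⁴)¹⁰ = a¹⁸, (a⁴)¹¹ = e.
The smallest positive k with (a⁴)ᵏ = e is 11.

Answer: 11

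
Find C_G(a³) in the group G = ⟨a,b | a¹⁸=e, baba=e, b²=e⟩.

⟨a³⟩ ⊆ C_G(a³) since powers of a³ commute with a³; so |C_G(a³)| ≥ |⟨a³⟩| = 6.
By orbit–stabilizer, |C_G(a³)| = |G| / |conj. class of a³| = 36 / 2 = 18.
The 18 elements commuting with a³ are {e, a, a², a³, a⁴, a⁵, a⁶, a⁷, a⁸, a⁹, a¹⁰, a¹¹, a¹², a¹³, a¹⁴, a¹⁵, a¹⁶, a¹⁷}.

Answer: {e, a, a², a³, a⁴, a⁵, a⁶, a⁷, a⁸, a⁹, a¹⁰, a¹¹, a¹², a¹³, a¹⁴, a¹⁵, a¹⁶, a¹⁷}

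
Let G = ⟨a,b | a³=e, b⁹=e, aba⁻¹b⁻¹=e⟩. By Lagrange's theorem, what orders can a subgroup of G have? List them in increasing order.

|G| = 27 = 3³. By Lagrange's theorem the order of any subgroup divides 27; the divisors of 27 are 1, 3, 9, 27.

Answer: 1, 3, 9, 27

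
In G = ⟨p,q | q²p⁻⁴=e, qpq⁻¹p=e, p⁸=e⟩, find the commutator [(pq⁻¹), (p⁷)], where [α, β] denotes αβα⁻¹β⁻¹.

[(pq⁻¹), (p⁷)] = (pq⁻¹)·(p⁷)·(pq⁻¹)⁻¹·(p⁷)⁻¹.
  (pq⁻¹) · (p⁷) = p²q⁻¹
  (p²q⁻¹) · (pq) = p
  p · p = p²

Answer: p²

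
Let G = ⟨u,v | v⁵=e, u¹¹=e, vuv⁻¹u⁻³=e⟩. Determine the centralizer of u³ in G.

⟨u³⟩ ⊆ C_G(u³) since powers of u³ commute with u³; so |C_G(u³)| ≥ |⟨u³⟩| = 11.
By orbit–stabilizer, |C_G(u³)| = |G| / |conj. class of u³| = 55 / 5 = 11.
The 11 elements commuting with u³ are {e, u, u², u³, u⁴, u⁵, u⁶, u⁷, u⁸, u⁹, u¹⁰}.

Answer: {e, u, u², u³, u⁴, u⁵, u⁶, u⁷, u⁸, u⁹, u¹⁰}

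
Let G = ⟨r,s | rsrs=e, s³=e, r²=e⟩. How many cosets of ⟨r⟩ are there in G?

First find ord(r) by computing successive powers:
  r¹ = r, r² = e.
So |⟨r⟩| = ord(r) = 2. With |G| = 6, by Lagrange [G : ⟨r⟩] = 6/2 = 3.

Answer: 3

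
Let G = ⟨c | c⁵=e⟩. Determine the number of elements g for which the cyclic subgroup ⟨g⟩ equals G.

G is cyclic of order 5. An element generates G iff its order is 5, and a cyclic group of order 5 has exactly φ(5) = 4 such elements.

Answer: 4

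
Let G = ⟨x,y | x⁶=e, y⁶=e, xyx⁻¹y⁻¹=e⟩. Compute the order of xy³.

Compute successive powers until reaching e:
  (xy³)¹ = xy³, (xy³)² = x², (xy³)³ = x³y³, (xy³)⁴ = x⁴, (xy³)⁵ = x⁵y³, (xy³)⁶ = e.
The smallest positive k with (xy³)ᵏ = e is 6.

Answer: 6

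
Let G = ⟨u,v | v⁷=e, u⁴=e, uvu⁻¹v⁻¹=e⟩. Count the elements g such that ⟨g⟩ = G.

G is cyclic of order 28. An element generates G iff its order is 28, and a cyclic group of order 28 has exactly φ(28) = 12 such elements.

Answer: 12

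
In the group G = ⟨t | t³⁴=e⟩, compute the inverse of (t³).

The order of (t³) is 34 (smallest k with (t³)ᵏ = e), so (t³)⁻¹ = (t³)³³ = t³¹.
Check: (t³) · (t³¹) → (t³) · t³¹ = e, giving e as required.

Answer: t³¹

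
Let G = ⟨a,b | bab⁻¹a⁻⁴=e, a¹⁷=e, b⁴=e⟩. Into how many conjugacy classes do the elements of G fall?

The conjugacy classes (representative and size) are:
  [e] (size 1), [a⁴] (size 4), [a²] (size 4), [a⁵] (size 4), [a¹¹] (size 4), [a⁷b] (size 17), [a³b²] (size 17), [a⁹b³] (size 17).
Class equation: 1 + 4 + 4 + 4 + 4 + 17 + 17 + 17 = 68 = |G|. So G has 8 conjugacy classes.

Answer: 8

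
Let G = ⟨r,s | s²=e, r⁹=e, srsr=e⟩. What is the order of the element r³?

Compute successive powers until reaching e:
  (r³)¹ = r³, (r³)² = r⁶, (r³)³ = e.
The smallest positive k with (r³)ᵏ = e is 3.

Answer: 3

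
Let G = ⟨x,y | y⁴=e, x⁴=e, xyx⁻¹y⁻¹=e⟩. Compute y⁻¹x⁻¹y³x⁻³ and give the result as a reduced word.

Multiply left to right, reducing at each step:
  (y³) · x⁻¹ = x³y³
  (x³y³) · y³ = x³y²
  (x³y²) · x⁻³ = y²

Answer: y²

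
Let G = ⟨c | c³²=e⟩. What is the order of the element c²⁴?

Compute successive powers until reaching e:
  (c²⁴)¹ = c²⁴, (c²⁴)² = c¹⁶, (c²⁴)³ = c⁸, (c²⁴)⁴ = e.
The smallest positive k with (c²⁴)ᵏ = e is 4.

Answer: 4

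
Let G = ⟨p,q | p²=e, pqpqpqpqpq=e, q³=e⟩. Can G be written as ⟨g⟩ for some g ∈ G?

Every cyclic group is abelian. But p·q = pq while q·p = qp, so p·q ≠ q·p and G is not abelian. Hence G is not cyclic.

Answer: No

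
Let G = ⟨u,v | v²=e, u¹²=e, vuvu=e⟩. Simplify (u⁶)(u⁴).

Compute (u⁶) · (u⁴) by multiplying left to right and reducing via the relations at each step:
  (u⁶) · u⁴ = u¹⁰

Answer: u¹⁰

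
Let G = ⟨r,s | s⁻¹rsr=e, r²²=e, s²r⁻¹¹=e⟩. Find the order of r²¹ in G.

Compute successive powers until reaching e:
  (r²¹)¹ = r²¹, (r²¹)² = r²⁰, (r²¹)³ = r¹⁹, (r²¹)⁴ = r¹⁸, (r²¹)⁵ = r¹⁷, (r²¹)⁶ = r¹⁶, (r²¹)⁷ = r¹⁵, (r²¹)⁸ = r¹⁴, (r²¹)⁹ = r¹³, (r²¹)¹⁰ = r¹², (r²¹)¹¹ = r¹¹, (r²¹)¹² = r¹⁰, (r²¹)¹³ = r⁹, (r²¹)¹⁴ = r⁸, (r²¹)¹⁵ = r⁷, (r²¹)¹⁶ = r⁶, (r²¹)¹⁷ = r⁵, (r²¹)¹⁸ = r⁴, (r²¹)¹⁹ = r³, (r²¹)²⁰ = r², (r²¹)²¹ = r, (r²¹)²² = e.
The smallest positive k with (r²¹)ᵏ = e is 22.

Answer: 22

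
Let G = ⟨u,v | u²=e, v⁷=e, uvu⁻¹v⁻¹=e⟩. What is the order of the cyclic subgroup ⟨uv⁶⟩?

|⟨uv⁶⟩| equals the order of uv⁶. Compute successive powers until reaching e:
  (uv⁶)¹ = uv⁶, (uv⁶)² = v⁵, (uv⁶)³ = uv⁴, (uv⁶)⁴ = v³, (uv⁶)⁵ = uv², (uv⁶)⁶ = v, (uv⁶)⁷ = u, (uv⁶)⁸ = v⁶, (uv⁶)⁹ = uv⁵, (uv⁶)¹⁰ = v⁴, (uv⁶)¹¹ = uv³, (uv⁶)¹² = v², (uv⁶)¹³ = uv, (uv⁶)¹⁴ = e.
The smallest positive k with (uv⁶)ᵏ = e is 14, so |⟨uv⁶⟩| = 14.

Answer: 14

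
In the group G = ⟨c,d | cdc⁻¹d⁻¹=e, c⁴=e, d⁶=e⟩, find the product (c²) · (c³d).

Compute (c²) · (c³d) by multiplying left to right and reducing via the relations at each step:
  (c²) · c³ = c
  c · d = cd

Answer: cd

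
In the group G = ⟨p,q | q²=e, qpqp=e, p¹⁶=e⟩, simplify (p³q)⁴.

Compute successive powers of (p³q), reducing at each step:
  (p³q)²: (p³q) · p³ = q;   q · q = e
  (p³q)³: e · p³ = p³;   (p³) · q = p³q
  (p³q)⁴: (p³q) · p³ = q;   q · q = e

Answer: e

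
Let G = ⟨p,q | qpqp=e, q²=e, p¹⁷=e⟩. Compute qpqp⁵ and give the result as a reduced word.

Multiply left to right, reducing at each step:
  q · p = p¹⁶q
  (p¹⁶q) · q = p¹⁶
  (p¹⁶) · p⁵ = p⁴

Answer: p⁴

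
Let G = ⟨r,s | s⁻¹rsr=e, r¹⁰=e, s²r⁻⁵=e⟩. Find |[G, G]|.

G' = [G, G] is generated by all commutators. The generator-pair commutators are: [r, s] = r².
The subgroup they normally generate is {e, r², r⁴, r⁶, r⁸}, of order 5.
Check: |G/G'| = 20/5 = 4 is the order of the abelianisation.

Answer: 5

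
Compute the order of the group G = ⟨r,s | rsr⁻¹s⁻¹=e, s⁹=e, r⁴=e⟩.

Enumerate words in the generators, reducing via the relations: the distinct elements are
  {e, r, s, rs, r², r³, s², s³, s⁴, s⁵, s⁶, s⁷, s⁸, rs², rs³, rs⁴, rs⁵, rs⁶, rs⁷, rs⁸, r²s, r³s, r²s², r²s³, r²s⁴, r²s⁵, r²s⁶, r²s⁷, r²s⁸, r³s², r³s³, r³s⁴, r³s⁵, r³s⁶, r³s⁷, r³s⁸}.
No further products give new elements, so |G| = 36.

Answer: 36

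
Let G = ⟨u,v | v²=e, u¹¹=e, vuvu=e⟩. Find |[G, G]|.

G' = [G, G] is generated by all commutators. The generator-pair commutators are: [u, v] = u².
The subgroup they normally generate is {e, u, u², u³, u⁴, u⁵, u⁶, u⁷, u⁸, u⁹, u¹⁰}, of order 11.
Check: |G/G'| = 22/11 = 2 is the order of the abelianisation.

Answer: 11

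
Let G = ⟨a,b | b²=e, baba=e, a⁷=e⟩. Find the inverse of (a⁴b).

The order of (a⁴b) is 2 (smallest k with (a⁴b)ᵏ = e), so (a⁴b)⁻¹ = (a⁴b)¹ = a⁴b.
Check: (a⁴b) · (a⁴b) → (a⁴b) · a⁴ = b;   b · b = e, giving e as required.

Answer: a⁴b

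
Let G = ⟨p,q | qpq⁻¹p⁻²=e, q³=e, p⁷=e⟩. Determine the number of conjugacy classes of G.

The conjugacy classes (representative and size) are:
  [e] (size 1), [p²] (size 3), [p⁵] (size 3), [q] (size 7), [q²] (size 7).
Class equation: 1 + 3 + 3 + 7 + 7 = 21 = |G|. So G has 5 conjugacy classes.

Answer: 5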